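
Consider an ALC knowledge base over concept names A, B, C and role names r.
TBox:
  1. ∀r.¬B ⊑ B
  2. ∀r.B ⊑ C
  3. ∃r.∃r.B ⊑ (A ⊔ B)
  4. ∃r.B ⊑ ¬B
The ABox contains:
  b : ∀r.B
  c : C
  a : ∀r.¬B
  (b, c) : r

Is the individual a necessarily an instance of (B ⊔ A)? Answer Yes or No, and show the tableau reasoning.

1. a : (B ⊔ A)?  L(a) = {∀r.¬B} ∪ {(¬B ⊓ ¬A)}
   clash {B, ¬B} at a — a ∈ (B ⊔ A)
2. Hence a : (B ⊔ A): entailed.

Yes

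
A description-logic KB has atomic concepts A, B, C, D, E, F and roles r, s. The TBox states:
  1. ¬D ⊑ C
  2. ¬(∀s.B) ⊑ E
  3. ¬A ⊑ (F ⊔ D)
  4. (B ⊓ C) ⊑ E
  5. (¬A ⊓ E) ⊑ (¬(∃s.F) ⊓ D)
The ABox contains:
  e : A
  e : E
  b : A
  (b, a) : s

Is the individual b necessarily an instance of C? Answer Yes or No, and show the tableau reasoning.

1. b : C?  L(b) = {A} ∪ {¬C}
   open: L(b) ⊇ {A, D, ¬C, ∀s.B} — b ∉ C possible
2. Hence b : C: not entailed.

No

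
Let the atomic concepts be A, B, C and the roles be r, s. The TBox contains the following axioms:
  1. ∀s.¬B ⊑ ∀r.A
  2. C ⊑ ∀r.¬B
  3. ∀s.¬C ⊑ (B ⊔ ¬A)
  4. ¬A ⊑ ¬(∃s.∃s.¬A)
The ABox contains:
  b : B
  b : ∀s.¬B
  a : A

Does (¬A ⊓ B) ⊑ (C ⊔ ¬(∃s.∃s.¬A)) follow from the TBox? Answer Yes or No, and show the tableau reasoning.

1. (¬A ⊓ B) ⊑ (C ⊔ ¬(∃s.∃s.¬A))  ⇔  ((¬A ⊓ B) ⊓ (¬C ⊓ ∃s.∃s.¬A)) unsat w.r.t. T
   all branches close; clash {A, ¬A} at an ∃-successor
2. Hence (¬A ⊓ B) ⊑ (C ⊔ ¬(∃s.∃s.¬A)): entailed.

Yes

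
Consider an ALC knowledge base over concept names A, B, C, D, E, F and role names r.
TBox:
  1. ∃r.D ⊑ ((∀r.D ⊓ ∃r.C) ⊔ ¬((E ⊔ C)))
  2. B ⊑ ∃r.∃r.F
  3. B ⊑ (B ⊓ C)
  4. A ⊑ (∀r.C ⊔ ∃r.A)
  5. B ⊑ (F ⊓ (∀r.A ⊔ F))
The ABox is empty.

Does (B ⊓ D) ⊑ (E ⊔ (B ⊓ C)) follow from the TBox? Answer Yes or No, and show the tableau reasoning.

1. (B ⊓ D) ⊑ (E ⊔ (B ⊓ C))  ⇔  ((B ⊓ D) ⊓ (¬E ⊓ (¬B ⊔ ¬C))) unsat w.r.t. T
   all branches close; clash {C, ¬C} at x₀
2. Hence (B ⊓ D) ⊑ (E ⊔ (B ⊓ C)): entailed.

Yes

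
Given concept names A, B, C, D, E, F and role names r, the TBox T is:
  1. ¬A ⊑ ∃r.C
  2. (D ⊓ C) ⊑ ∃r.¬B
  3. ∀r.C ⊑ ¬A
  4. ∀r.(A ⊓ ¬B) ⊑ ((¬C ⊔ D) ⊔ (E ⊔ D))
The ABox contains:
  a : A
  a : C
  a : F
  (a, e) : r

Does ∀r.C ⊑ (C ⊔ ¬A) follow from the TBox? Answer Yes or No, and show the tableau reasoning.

Yes

1. ∀r.C ⊑ (C ⊔ ¬A)  ⇔  (∀r.C ⊓ (¬C ⊓ A)) unsat w.r.t. T
   all branches close; clash {A, ¬A} at x₀
2. Hence ∀r.C ⊑ (C ⊔ ¬A): entailed.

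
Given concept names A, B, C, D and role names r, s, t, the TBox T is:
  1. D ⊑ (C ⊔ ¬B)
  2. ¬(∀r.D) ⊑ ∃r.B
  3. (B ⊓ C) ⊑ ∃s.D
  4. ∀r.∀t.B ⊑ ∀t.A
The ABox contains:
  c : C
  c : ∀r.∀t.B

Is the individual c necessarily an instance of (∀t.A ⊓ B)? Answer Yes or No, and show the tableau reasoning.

No

1. c : (∀t.A ⊓ B)?  L(c) = {C, ∀r.∀t.B} ∪ {(∃t.¬A ⊔ ¬B)}
   apply at c: ∀r.∀t.B⊑∀t.A
   open: L(c) ⊇ {C, ¬B, ¬D, ∀r.D, ∀r.∀t.B, …} — c ∉ (∀t.A ⊓ B) possible
2. Hence c : (∀t.A ⊓ B): not entailed.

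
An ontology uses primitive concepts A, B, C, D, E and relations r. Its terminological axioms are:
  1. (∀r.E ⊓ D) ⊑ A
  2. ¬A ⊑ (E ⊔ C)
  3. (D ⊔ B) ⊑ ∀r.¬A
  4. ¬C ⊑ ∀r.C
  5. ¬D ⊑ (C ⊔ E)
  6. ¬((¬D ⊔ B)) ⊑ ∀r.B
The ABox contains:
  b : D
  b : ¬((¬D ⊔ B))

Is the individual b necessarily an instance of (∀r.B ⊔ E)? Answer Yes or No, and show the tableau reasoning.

1. b : (∀r.B ⊔ E)?  L(b) = {D, ¬((¬D ⊔ B))} ∪ {(∃r.¬B ⊓ ¬E)}
   clash {B, ¬B} at an ∃-successor — b ∈ (∀r.B ⊔ E)
2. Hence b : (∀r.B ⊔ E): entailed.

Yes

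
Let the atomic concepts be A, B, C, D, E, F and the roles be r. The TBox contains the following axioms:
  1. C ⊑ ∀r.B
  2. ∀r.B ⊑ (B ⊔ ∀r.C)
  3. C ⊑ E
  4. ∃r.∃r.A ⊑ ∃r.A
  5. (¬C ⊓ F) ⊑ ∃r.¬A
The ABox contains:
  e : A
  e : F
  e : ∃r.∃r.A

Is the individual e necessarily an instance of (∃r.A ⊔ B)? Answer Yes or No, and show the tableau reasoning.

1. e : (∃r.A ⊔ B)?  L(e) = {A, F, ∃r.∃r.A} ∪ {(∀r.¬A ⊓ ¬B)}
   clash {A, ¬A} at an ∃-successor — e ∈ (∃r.A ⊔ B)
2. Hence e : (∃r.A ⊔ B): entailed.

Yes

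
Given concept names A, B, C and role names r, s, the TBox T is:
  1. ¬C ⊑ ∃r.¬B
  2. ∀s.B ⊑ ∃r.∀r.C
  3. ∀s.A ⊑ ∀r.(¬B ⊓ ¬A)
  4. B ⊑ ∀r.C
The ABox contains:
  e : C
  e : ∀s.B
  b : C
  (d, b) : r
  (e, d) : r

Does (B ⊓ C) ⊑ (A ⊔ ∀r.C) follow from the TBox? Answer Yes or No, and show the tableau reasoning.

1. (B ⊓ C) ⊑ (A ⊔ ∀r.C)  ⇔  ((B ⊓ C) ⊓ (¬A ⊓ ∃r.¬C)) unsat w.r.t. T
   all branches close; clash {C, ¬C} at an ∃-successor
2. Hence (B ⊓ C) ⊑ (A ⊔ ∀r.C): entailed.

Yes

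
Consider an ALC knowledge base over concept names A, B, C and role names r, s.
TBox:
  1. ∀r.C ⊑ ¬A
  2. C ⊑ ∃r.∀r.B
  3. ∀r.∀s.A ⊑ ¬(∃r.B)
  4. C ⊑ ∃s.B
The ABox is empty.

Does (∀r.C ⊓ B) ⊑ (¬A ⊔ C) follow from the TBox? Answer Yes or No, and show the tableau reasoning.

Yes

1. (∀r.C ⊓ B) ⊑ (¬A ⊔ C)  ⇔  ((∀r.C ⊓ B) ⊓ (A ⊓ ¬C)) unsat w.r.t. T
   all branches close; clash {A, ¬A} at x₀
2. Hence (∀r.C ⊓ B) ⊑ (¬A ⊔ C): entailed.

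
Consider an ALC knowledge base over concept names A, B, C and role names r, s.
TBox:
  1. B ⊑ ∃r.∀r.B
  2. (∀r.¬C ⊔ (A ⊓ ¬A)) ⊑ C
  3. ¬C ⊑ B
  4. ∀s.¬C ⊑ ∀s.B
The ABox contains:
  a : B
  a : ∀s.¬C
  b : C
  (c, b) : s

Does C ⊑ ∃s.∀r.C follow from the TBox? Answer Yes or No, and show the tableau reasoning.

No

1. C ⊑ ∃s.∀r.C  ⇔  (C ⊓ ∀s.∃r.¬C) unsat w.r.t. T
   open: L(x₀) ⊇ {C, ¬B, ∀s.∃r.¬C, ∃s.C} (+ ∃-successors)
2. Hence C ⊑ ∃s.∀r.C: not entailed.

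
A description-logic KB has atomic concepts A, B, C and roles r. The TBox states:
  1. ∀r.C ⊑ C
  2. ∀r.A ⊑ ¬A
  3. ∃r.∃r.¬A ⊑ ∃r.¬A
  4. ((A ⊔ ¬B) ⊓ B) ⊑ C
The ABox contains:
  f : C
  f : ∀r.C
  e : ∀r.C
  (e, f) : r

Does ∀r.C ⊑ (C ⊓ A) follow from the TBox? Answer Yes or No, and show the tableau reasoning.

1. ∀r.C ⊑ (C ⊓ A)  ⇔  (∀r.C ⊓ (¬C ⊔ ¬A)) unsat w.r.t. T
   apply at x₀: ∀r.C⊑C
   open: L(x₀) ⊇ {C, ¬A, ∀r.C, ∀r.∀r.A}
2. Hence ∀r.C ⊑ (C ⊓ A): not entailed.

No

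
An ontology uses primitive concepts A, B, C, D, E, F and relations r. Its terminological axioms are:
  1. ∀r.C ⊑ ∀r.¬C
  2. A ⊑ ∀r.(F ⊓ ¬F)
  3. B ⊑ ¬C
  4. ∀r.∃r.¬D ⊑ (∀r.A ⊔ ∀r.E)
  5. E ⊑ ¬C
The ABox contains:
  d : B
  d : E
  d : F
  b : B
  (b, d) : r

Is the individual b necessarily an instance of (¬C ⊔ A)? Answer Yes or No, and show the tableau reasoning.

Yes

1. b : (¬C ⊔ A)?  L(b) = {B} ∪ {(C ⊓ ¬A)}
   clash {C, ¬C} at b — b ∈ (¬C ⊔ A)
2. Hence b : (¬C ⊔ A): entailed.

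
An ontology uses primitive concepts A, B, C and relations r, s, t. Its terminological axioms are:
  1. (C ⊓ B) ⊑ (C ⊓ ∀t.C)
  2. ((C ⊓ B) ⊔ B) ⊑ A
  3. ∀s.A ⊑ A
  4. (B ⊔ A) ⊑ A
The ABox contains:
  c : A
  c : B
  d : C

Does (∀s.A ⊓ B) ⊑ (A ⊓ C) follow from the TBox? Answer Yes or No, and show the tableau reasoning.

1. (∀s.A ⊓ B) ⊑ (A ⊓ C)  ⇔  ((∀s.A ⊓ B) ⊓ (¬A ⊔ ¬C)) unsat w.r.t. T
   apply at x₀: ∀s.A⊑A
   open: L(x₀) ⊇ {A, B, ¬C, ∀s.A}
2. Hence (∀s.A ⊓ B) ⊑ (A ⊓ C): not entailed.

No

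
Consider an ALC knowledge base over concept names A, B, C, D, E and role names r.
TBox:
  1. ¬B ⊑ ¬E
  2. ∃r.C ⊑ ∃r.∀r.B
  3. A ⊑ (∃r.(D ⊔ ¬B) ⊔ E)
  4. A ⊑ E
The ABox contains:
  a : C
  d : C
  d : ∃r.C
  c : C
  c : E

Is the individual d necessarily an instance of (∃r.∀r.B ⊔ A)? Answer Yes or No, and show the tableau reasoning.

1. d : (∃r.∀r.B ⊔ A)?  L(d) = {C, ∃r.C} ∪ {(∀r.∃r.¬B ⊓ ¬A)}
   clash {E, ¬E} at an ∃-successor — d ∈ (∃r.∀r.B ⊔ A)
2. Hence d : (∃r.∀r.B ⊔ A): entailed.

Yes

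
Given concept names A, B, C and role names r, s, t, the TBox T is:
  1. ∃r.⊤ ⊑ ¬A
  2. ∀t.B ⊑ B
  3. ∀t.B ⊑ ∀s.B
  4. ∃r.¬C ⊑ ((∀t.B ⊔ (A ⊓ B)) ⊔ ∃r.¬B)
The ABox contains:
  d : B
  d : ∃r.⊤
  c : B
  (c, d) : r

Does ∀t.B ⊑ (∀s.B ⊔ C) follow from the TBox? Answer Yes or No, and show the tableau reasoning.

1. ∀t.B ⊑ (∀s.B ⊔ C)  ⇔  (∀t.B ⊓ (∃s.¬B ⊓ ¬C)) unsat w.r.t. T
   all branches close; clash {B, ¬B} at an ∃-successor
2. Hence ∀t.B ⊑ (∀s.B ⊔ C): entailed.

Yes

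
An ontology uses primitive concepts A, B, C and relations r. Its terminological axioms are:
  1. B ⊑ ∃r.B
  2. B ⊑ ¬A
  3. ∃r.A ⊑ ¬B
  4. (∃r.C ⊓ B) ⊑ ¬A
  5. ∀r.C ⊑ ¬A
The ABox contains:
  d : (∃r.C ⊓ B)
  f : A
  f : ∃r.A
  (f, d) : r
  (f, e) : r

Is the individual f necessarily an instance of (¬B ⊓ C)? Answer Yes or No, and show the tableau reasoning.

No

1. f : (¬B ⊓ C)?  L(f) = {A, ∃r.A} ∪ {(B ⊔ ¬C)}
   apply at f: ∃r.A⊑¬B
   open: L(f) ⊇ {A, ¬B, ¬C, ∃r.A, ∃r.¬C} (+ ∃-successors) — f ∉ (¬B ⊓ C) possible
2. Hence f : (¬B ⊓ C): not entailed.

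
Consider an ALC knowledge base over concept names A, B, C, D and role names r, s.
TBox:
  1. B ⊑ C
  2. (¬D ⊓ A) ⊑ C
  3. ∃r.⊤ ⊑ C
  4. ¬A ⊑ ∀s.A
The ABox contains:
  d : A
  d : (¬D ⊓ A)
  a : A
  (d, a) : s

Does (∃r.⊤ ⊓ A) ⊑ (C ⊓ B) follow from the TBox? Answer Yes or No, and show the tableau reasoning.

No

1. (∃r.⊤ ⊓ A) ⊑ (C ⊓ B)  ⇔  ((∃r.⊤ ⊓ A) ⊓ (¬C ⊔ ¬B)) unsat w.r.t. T
   apply at x₀: ∃r.⊤⊑C
   open: L(x₀) ⊇ {A, C, ¬B, ∃r.⊤} (+ ∃-successors)
2. Hence (∃r.⊤ ⊓ A) ⊑ (C ⊓ B): not entailed.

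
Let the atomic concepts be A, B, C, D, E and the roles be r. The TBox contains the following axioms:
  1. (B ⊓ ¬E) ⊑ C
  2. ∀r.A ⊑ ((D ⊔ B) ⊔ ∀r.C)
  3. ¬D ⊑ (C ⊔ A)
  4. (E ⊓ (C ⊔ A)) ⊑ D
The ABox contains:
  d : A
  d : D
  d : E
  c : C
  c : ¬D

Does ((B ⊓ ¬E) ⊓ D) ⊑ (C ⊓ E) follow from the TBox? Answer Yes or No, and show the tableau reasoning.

1. ((B ⊓ ¬E) ⊓ D) ⊑ (C ⊓ E)  ⇔  (((B ⊓ ¬E) ⊓ D) ⊓ (¬C ⊔ ¬E)) unsat w.r.t. T
   apply at x₀: (B ⊓ ¬E)⊑C
   open: L(x₀) ⊇ {B, C, D, ¬E, ∃r.¬A} (+ ∃-successors)
2. Hence ((B ⊓ ¬E) ⊓ D) ⊑ (C ⊓ E): not entailed.

No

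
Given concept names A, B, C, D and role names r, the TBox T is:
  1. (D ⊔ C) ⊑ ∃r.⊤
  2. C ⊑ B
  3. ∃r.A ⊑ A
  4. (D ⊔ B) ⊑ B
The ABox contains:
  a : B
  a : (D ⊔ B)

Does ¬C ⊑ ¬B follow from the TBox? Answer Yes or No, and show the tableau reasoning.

1. ¬C ⊑ ¬B  ⇔  (¬C ⊓ B) unsat w.r.t. T
   open: L(x₀) ⊇ {B, ¬C, ¬D, ∀r.¬A}
2. Hence ¬C ⊑ ¬B: not entailed.

No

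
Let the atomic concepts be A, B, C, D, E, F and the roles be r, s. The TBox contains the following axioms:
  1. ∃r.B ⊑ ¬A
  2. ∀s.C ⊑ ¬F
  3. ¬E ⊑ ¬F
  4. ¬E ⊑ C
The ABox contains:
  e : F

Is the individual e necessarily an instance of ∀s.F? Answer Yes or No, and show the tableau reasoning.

No

1. e : ∀s.F?  L(e) = {F} ∪ {∃s.¬F}
   open: L(e) ⊇ {E, F, ∀r.¬B, ∃s.¬C, ∃s.¬F} (+ ∃-successors) — e ∉ ∀s.F possible
2. Hence e : ∀s.F: not entailed.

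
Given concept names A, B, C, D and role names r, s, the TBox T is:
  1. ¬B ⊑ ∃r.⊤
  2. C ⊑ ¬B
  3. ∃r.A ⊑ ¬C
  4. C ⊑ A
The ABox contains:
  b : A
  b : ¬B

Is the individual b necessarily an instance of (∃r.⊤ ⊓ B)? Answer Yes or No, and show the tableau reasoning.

1. b : (∃r.⊤ ⊓ B)?  L(b) = {A, ¬B} ∪ {(∀r.⊥ ⊔ ¬B)}
   apply at b: ¬B⊑∃r.⊤
   open: L(b) ⊇ {A, ¬B, ∀r.¬A, ∃r.⊤} (+ ∃-successors) — b ∉ (∃r.⊤ ⊓ B) possible
2. Hence b : (∃r.⊤ ⊓ B): not entailed.

No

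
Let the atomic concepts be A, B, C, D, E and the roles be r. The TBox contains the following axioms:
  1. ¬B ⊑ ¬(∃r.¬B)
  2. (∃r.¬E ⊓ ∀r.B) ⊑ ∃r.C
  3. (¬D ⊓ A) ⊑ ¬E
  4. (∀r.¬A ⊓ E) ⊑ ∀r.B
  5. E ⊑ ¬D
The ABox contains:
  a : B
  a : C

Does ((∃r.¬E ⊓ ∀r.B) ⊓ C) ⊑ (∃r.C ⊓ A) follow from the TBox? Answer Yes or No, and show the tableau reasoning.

No

1. ((∃r.¬E ⊓ ∀r.B) ⊓ C) ⊑ (∃r.C ⊓ A)  ⇔  (((∃r.¬E ⊓ ∀r.B) ⊓ C) ⊓ (∀r.¬C ⊔ ¬A)) unsat w.r.t. T
   apply at x₀: (∃r.¬E ⊓ ∀r.B)⊑∃r.C
   open: L(x₀) ⊇ {C, ¬A, ¬E, ∀r.B, ∃r.C, …} (+ ∃-successors)
2. Hence ((∃r.¬E ⊓ ∀r.B) ⊓ C) ⊑ (∃r.C ⊓ A): not entailed.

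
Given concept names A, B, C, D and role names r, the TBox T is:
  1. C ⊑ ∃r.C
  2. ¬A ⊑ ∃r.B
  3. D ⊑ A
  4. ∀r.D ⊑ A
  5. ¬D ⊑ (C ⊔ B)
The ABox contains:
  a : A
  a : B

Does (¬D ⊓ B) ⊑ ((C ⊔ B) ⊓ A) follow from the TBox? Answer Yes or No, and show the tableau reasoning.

1. (¬D ⊓ B) ⊑ ((C ⊔ B) ⊓ A)  ⇔  ((¬D ⊓ B) ⊓ ((¬C ⊓ ¬B) ⊔ ¬A)) unsat w.r.t. T
   apply at x₀: ¬D⊑(C ⊔ B)
   open: L(x₀) ⊇ {B, ¬A, ¬C, ¬D, ∃r.B, …} (+ ∃-successors)
2. Hence (¬D ⊓ B) ⊑ ((C ⊔ B) ⊓ A): not entailed.

No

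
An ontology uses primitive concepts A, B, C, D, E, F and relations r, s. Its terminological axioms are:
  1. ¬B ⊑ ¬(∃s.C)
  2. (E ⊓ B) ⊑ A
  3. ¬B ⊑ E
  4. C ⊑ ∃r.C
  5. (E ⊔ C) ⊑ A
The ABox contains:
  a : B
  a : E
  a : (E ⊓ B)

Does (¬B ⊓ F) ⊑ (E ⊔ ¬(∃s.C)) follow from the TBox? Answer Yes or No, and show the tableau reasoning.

Yes

1. (¬B ⊓ F) ⊑ (E ⊔ ¬(∃s.C))  ⇔  ((¬B ⊓ F) ⊓ (¬E ⊓ ∃s.C)) unsat w.r.t. T
   all branches close; clash {E, ¬E} at x₀
2. Hence (¬B ⊓ F) ⊑ (E ⊔ ¬(∃s.C)): entailed.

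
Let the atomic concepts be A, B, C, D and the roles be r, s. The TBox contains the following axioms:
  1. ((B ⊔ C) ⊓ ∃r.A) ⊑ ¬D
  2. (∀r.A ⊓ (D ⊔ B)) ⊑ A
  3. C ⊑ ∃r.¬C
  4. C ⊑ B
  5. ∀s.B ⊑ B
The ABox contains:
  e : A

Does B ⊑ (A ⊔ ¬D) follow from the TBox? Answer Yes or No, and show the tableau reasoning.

No

1. B ⊑ (A ⊔ ¬D)  ⇔  (B ⊓ (¬A ⊓ D)) unsat w.r.t. T
   open: L(x₀) ⊇ {B, D, ¬A, ¬C, ∀r.¬A, …} (+ ∃-successors)
2. Hence B ⊑ (A ⊔ ¬D): not entailed.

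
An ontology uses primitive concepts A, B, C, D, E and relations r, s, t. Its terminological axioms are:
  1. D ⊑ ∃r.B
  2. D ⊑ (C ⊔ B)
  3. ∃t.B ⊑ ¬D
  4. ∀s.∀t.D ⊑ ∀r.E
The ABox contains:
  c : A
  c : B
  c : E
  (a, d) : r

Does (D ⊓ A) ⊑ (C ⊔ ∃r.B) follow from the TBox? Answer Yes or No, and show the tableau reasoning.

Yes

1. (D ⊓ A) ⊑ (C ⊔ ∃r.B)  ⇔  ((D ⊓ A) ⊓ (¬C ⊓ ∀r.¬B)) unsat w.r.t. T
   all branches close; clash {D, ¬D} at x₀
2. Hence (D ⊓ A) ⊑ (C ⊔ ∃r.B): entailed.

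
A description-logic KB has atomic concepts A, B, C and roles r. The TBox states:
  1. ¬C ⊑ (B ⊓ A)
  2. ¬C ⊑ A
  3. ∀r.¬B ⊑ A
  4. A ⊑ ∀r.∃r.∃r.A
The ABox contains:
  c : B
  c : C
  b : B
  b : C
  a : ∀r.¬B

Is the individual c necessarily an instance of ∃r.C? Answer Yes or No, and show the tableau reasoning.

1. c : ∃r.C?  L(c) = {B, C} ∪ {∀r.¬C}
   open: L(c) ⊇ {B, C, ¬A, ∀r.¬C, ∃r.B} (+ ∃-successors) — c ∉ ∃r.C possible
2. Hence c : ∃r.C: not entailed.

No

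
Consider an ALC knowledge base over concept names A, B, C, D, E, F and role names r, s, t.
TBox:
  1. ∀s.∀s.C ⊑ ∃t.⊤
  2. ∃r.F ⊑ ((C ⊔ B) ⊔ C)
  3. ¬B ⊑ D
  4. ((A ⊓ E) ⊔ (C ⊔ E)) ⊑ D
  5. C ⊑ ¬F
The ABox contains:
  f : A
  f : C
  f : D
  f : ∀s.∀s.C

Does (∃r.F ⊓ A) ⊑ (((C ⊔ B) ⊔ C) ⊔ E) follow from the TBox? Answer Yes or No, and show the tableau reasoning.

1. (∃r.F ⊓ A) ⊑ (((C ⊔ B) ⊔ C) ⊔ E)  ⇔  ((∃r.F ⊓ A) ⊓ (((¬C ⊓ ¬B) ⊓ ¬C) ⊓ ¬E)) unsat w.r.t. T
   all branches close; clash {C, ¬C} at x₀
2. Hence (∃r.F ⊓ A) ⊑ (((C ⊔ B) ⊔ C) ⊔ E): entailed.

Yes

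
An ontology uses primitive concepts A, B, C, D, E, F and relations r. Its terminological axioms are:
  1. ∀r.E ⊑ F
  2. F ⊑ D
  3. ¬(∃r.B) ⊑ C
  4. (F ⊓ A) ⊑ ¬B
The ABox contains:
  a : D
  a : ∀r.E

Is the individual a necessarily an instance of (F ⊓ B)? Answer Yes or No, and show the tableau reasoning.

No

1. a : (F ⊓ B)?  L(a) = {D, ∀r.E} ∪ {(¬F ⊔ ¬B)}
   apply at a: ∀r.E⊑F
   open: L(a) ⊇ {D, F, ¬B, ∀r.E, ∃r.B} (+ ∃-successors) — a ∉ (F ⊓ B) possible
2. Hence a : (F ⊓ B): not entailed.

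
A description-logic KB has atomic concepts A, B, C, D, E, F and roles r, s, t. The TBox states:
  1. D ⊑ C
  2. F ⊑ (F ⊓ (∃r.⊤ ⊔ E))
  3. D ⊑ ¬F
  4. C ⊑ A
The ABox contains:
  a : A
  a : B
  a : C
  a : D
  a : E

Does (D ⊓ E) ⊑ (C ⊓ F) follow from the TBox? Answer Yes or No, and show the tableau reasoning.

1. (D ⊓ E) ⊑ (C ⊓ F)  ⇔  ((D ⊓ E) ⊓ (¬C ⊔ ¬F)) unsat w.r.t. T
   apply at x₀: D⊑C; D⊑¬F
   open: L(x₀) ⊇ {A, C, D, E, ¬F}
2. Hence (D ⊓ E) ⊑ (C ⊓ F): not entailed.

No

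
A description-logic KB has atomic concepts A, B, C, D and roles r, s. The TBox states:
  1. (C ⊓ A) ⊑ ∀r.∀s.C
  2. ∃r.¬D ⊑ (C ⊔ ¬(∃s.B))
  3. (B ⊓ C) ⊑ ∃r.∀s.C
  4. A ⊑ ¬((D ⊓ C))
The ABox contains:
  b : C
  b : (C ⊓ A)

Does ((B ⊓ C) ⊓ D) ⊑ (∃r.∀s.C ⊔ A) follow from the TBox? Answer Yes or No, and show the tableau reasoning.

1. ((B ⊓ C) ⊓ D) ⊑ (∃r.∀s.C ⊔ A)  ⇔  (((B ⊓ C) ⊓ D) ⊓ (∀r.∃s.¬C ⊓ ¬A)) unsat w.r.t. T
   all branches close; clash {C, ¬C} at an ∃-successor
2. Hence ((B ⊓ C) ⊓ D) ⊑ (∃r.∀s.C ⊔ A): entailed.

Yes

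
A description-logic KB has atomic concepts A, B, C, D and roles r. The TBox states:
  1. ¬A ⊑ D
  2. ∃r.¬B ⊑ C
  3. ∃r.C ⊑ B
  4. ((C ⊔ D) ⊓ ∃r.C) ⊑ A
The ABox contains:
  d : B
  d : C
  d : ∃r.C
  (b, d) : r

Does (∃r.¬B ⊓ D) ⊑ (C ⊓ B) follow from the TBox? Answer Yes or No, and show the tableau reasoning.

No

1. (∃r.¬B ⊓ D) ⊑ (C ⊓ B)  ⇔  ((∃r.¬B ⊓ D) ⊓ (¬C ⊔ ¬B)) unsat w.r.t. T
   apply at x₀: ∃r.¬B⊑C
   open: L(x₀) ⊇ {C, D, ¬B, ∀r.¬C, ∃r.¬B} (+ ∃-successors)
2. Hence (∃r.¬B ⊓ D) ⊑ (C ⊓ B): not entailed.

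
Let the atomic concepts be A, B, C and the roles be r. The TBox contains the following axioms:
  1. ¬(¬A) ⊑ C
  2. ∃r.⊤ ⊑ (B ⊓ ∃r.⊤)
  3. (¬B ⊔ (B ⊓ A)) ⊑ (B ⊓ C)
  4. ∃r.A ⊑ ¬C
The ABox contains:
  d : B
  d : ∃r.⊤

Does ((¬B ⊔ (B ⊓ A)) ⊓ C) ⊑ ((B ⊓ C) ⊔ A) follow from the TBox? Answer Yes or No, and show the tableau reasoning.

1. ((¬B ⊔ (B ⊓ A)) ⊓ C) ⊑ ((B ⊓ C) ⊔ A)  ⇔  (((¬B ⊔ (B ⊓ A)) ⊓ C) ⊓ ((¬B ⊔ ¬C) ⊓ ¬A)) unsat w.r.t. T
   all branches close; clash {A, ¬A} at x₀
2. Hence ((¬B ⊔ (B ⊓ A)) ⊓ C) ⊑ ((B ⊓ C) ⊔ A): entailed.

Yes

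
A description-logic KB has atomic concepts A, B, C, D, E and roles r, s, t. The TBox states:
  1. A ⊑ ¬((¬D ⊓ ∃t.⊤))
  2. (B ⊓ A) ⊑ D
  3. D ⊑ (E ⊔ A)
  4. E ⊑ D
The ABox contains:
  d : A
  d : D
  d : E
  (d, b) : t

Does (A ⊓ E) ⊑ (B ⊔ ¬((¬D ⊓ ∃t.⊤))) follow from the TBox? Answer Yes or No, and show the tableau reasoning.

Yes

1. (A ⊓ E) ⊑ (B ⊔ ¬((¬D ⊓ ∃t.⊤)))  ⇔  ((A ⊓ E) ⊓ (¬B ⊓ (¬D ⊓ ∃t.⊤))) unsat w.r.t. T
   all branches close; clash {D, ¬D} at x₀
2. Hence (A ⊓ E) ⊑ (B ⊔ ¬((¬D ⊓ ∃t.⊤))): entailed.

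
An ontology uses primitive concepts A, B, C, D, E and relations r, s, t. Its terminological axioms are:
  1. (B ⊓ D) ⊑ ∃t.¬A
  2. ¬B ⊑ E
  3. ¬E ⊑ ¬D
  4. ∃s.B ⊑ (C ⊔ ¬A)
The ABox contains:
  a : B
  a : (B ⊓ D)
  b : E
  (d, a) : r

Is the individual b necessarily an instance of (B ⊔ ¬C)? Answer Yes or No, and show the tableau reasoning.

1. b : (B ⊔ ¬C)?  L(b) = {E} ∪ {(¬B ⊓ C)}
   open: L(b) ⊇ {C, E, ¬B, ∀s.¬B} — b ∉ (B ⊔ ¬C) possible
2. Hence b : (B ⊔ ¬C): not entailed.

No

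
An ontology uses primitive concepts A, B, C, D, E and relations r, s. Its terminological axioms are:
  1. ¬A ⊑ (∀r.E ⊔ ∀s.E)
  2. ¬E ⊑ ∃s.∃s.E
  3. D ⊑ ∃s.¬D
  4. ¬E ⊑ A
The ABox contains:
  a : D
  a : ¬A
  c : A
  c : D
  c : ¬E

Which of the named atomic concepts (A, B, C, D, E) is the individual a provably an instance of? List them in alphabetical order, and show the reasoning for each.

{D, E}

1. a : A?  L(a) = {D, ¬A} ∪ {¬A}
   apply at a: ¬A⊑(∀r.E ⊔ ∀s.E); D⊑∃s.¬D
   open: L(a) ⊇ {D, E, ¬A, ∀r.E, ∃s.¬D} (+ ∃-successors) — a ∉ A possible
2. a : B?  L(a) = {D, ¬A} ∪ {¬B}
   apply at a: ¬A⊑(∀r.E ⊔ ∀s.E); D⊑∃s.¬D
   open: L(a) ⊇ {D, E, ¬A, ¬B, ∀r.E, …} (+ ∃-successors) — a ∉ B possible
3. a : C?  L(a) = {D, ¬A} ∪ {¬C}
   apply at a: ¬A⊑(∀r.E ⊔ ∀s.E); D⊑∃s.¬D
   open: L(a) ⊇ {D, E, ¬A, ¬C, ∀r.E, …} (+ ∃-successors) — a ∉ C possible
4. a : D?  L(a) = {D, ¬A} ∪ {¬D}
   clash {D, ¬D} at a — a ∈ D
5. a : E?  L(a) = {D, ¬A} ∪ {¬E}
   clash {A, ¬A} at a — a ∈ E
6. Entailed for a: {D, E}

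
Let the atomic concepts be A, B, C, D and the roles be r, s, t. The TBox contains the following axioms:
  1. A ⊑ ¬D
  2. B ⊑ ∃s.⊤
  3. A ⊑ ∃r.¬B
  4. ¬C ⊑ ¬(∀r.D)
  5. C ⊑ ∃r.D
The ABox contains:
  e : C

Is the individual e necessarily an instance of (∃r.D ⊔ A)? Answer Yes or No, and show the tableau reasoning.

1. e : (∃r.D ⊔ A)?  L(e) = {C} ∪ {(∀r.¬D ⊓ ¬A)}
   clash {D, ¬D} at an ∃-successor — e ∈ (∃r.D ⊔ A)
2. Hence e : (∃r.D ⊔ A): entailed.

Yes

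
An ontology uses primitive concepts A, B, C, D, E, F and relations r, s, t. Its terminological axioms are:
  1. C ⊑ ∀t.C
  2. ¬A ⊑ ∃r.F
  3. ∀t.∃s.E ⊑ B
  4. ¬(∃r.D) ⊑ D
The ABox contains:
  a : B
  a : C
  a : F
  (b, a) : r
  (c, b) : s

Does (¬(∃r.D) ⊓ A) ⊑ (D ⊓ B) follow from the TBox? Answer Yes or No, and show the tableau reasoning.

1. (¬(∃r.D) ⊓ A) ⊑ (D ⊓ B)  ⇔  ((∀r.¬D ⊓ A) ⊓ (¬D ⊔ ¬B)) unsat w.r.t. T
   apply at x₀: ¬(∃r.D)⊑D
   open: L(x₀) ⊇ {A, D, ¬B, ¬C, ∀r.¬D, …} (+ ∃-successors)
2. Hence (¬(∃r.D) ⊓ A) ⊑ (D ⊓ B): not entailed.

No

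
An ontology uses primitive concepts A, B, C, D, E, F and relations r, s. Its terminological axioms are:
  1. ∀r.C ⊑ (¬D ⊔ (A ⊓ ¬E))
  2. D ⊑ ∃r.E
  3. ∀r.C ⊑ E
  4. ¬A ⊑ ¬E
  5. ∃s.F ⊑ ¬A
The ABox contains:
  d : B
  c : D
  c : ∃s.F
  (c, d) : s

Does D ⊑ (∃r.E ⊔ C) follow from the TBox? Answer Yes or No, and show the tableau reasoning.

1. D ⊑ (∃r.E ⊔ C)  ⇔  (D ⊓ (∀r.¬E ⊓ ¬C)) unsat w.r.t. T
   all branches close; clash {E, ¬E} at x₀
2. Hence D ⊑ (∃r.E ⊔ C): entailed.

Yes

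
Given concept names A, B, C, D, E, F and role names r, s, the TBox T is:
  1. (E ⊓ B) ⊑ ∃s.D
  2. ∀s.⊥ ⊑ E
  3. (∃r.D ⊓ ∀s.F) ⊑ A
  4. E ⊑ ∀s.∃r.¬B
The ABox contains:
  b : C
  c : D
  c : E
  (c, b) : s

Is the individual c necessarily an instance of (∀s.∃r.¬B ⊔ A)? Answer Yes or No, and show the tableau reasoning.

Yes

1. c : (∀s.∃r.¬B ⊔ A)?  L(c) = {D, E} ∪ {(∃s.∀r.B ⊓ ¬A)}
   clash {A, ¬A} at c — c ∈ (∀s.∃r.¬B ⊔ A)
2. Hence c : (∀s.∃r.¬B ⊔ A): entailed.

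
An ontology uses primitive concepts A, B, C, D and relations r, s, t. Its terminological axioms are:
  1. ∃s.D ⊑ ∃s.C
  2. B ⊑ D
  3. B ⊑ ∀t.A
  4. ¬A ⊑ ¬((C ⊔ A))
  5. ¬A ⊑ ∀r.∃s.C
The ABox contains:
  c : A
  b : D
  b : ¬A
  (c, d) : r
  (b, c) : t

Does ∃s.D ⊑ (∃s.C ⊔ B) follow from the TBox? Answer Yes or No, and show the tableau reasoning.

1. ∃s.D ⊑ (∃s.C ⊔ B)  ⇔  (∃s.D ⊓ (∀s.¬C ⊓ ¬B)) unsat w.r.t. T
   all branches close; clash {C, ¬C} at an ∃-successor
2. Hence ∃s.D ⊑ (∃s.C ⊔ B): entailed.

Yes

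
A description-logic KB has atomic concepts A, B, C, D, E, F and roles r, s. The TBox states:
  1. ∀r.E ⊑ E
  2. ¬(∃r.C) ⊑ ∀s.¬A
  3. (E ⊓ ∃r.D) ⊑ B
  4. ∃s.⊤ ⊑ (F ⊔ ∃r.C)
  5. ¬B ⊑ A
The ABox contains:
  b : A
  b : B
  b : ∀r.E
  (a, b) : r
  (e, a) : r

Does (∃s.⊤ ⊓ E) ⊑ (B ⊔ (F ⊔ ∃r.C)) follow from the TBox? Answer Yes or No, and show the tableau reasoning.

1. (∃s.⊤ ⊓ E) ⊑ (B ⊔ (F ⊔ ∃r.C))  ⇔  ((∃s.⊤ ⊓ E) ⊓ (¬B ⊓ (¬F ⊓ ∀r.¬C))) unsat w.r.t. T
   all branches close; clash {B, ¬B} at x₀
2. Hence (∃s.⊤ ⊓ E) ⊑ (B ⊔ (F ⊔ ∃r.C)): entailed.

Yes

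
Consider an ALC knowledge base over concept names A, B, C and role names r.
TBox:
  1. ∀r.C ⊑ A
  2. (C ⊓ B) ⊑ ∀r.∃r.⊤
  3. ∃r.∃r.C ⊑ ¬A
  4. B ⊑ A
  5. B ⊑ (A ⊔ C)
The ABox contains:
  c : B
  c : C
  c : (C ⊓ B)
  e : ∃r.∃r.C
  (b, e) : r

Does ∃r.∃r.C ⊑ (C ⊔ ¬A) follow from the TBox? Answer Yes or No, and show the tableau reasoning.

Yes

1. ∃r.∃r.C ⊑ (C ⊔ ¬A)  ⇔  (∃r.∃r.C ⊓ (¬C ⊓ A)) unsat w.r.t. T
   all branches close; clash {A, ¬A} at x₀
2. Hence ∃r.∃r.C ⊑ (C ⊔ ¬A): entailed.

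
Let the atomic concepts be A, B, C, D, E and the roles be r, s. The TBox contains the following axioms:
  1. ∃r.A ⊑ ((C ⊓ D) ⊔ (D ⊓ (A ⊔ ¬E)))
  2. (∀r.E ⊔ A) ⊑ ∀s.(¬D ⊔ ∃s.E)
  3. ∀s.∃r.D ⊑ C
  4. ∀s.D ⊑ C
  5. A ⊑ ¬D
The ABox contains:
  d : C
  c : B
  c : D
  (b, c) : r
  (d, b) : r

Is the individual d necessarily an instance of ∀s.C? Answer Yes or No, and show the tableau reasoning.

1. d : ∀s.C?  L(d) = {C} ∪ {∃s.¬C}
   open: L(d) ⊇ {C, ¬A, ∀r.¬A, ∃r.¬E, ∃s.¬C} (+ ∃-successors) — d ∉ ∀s.C possible
2. Hence d : ∀s.C: not entailed.

No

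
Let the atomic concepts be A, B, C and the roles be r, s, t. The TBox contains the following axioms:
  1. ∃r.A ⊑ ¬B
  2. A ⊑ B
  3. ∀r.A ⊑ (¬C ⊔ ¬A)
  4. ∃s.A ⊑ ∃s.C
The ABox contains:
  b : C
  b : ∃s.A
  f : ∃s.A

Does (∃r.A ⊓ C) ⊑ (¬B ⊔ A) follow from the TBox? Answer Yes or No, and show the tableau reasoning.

Yes

1. (∃r.A ⊓ C) ⊑ (¬B ⊔ A)  ⇔  ((∃r.A ⊓ C) ⊓ (B ⊓ ¬A)) unsat w.r.t. T
   all branches close; clash {B, ¬B} at x₀
2. Hence (∃r.A ⊓ C) ⊑ (¬B ⊔ A): entailed.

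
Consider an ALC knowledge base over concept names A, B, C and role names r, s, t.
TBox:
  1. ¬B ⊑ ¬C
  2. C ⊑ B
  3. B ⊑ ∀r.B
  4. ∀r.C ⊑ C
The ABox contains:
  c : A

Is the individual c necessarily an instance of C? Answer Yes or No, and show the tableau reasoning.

1. c : C?  L(c) = {A} ∪ {¬C}
   open: L(c) ⊇ {A, ¬B, ¬C, ∃r.¬C} (+ ∃-successors) — c ∉ C possible
2. Hence c : C: not entailed.

No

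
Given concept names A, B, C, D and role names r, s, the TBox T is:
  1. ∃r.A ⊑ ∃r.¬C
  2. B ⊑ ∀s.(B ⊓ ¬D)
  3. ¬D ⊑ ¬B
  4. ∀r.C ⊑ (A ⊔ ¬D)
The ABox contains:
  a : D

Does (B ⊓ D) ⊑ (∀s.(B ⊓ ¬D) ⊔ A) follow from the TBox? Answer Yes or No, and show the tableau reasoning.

1. (B ⊓ D) ⊑ (∀s.(B ⊓ ¬D) ⊔ A)  ⇔  ((B ⊓ D) ⊓ (∃s.(¬B ⊔ D) ⊓ ¬A)) unsat w.r.t. T
   all branches close; clash {B, ¬B} at an ∃-successor
2. Hence (B ⊓ D) ⊑ (∀s.(B ⊓ ¬D) ⊔ A): entailed.

Yes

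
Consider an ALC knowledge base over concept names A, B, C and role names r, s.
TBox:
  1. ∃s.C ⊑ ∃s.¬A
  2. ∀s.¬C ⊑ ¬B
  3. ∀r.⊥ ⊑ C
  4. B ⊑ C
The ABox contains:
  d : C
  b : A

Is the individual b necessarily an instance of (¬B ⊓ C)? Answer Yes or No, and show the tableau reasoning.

No

1. b : (¬B ⊓ C)?  L(b) = {A} ∪ {(B ⊔ ¬C)}
   open: L(b) ⊇ {A, B, C, ∃s.C, ∃s.¬A} (+ ∃-successors) — b ∉ (¬B ⊓ C) possible
2. Hence b : (¬B ⊓ C): not entailed.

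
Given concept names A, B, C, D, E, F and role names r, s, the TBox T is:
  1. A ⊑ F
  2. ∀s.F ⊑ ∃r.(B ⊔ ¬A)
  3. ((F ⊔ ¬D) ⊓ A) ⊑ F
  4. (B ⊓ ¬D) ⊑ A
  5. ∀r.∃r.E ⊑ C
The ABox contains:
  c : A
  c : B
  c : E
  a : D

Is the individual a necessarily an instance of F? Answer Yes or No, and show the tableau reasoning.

No

1. a : F?  L(a) = {D} ∪ {¬F}
   open: L(a) ⊇ {D, ¬A, ¬F, ∃r.∀r.¬E, ∃s.¬F} (+ ∃-successors) — a ∉ F possible
2. Hence a : F: not entailed.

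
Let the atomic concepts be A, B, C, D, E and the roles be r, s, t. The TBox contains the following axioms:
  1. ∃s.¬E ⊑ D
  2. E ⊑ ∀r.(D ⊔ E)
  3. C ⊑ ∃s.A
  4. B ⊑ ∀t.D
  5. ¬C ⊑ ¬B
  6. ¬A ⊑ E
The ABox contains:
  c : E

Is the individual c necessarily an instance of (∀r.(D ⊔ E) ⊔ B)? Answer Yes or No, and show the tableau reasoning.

1. c : (∀r.(D ⊔ E) ⊔ B)?  L(c) = {E} ∪ {(∃r.(¬D ⊓ ¬E) ⊓ ¬B)}
   clash {E, ¬E} at an ∃-successor — c ∈ (∀r.(D ⊔ E) ⊔ B)
2. Hence c : (∀r.(D ⊔ E) ⊔ B): entailed.

Yes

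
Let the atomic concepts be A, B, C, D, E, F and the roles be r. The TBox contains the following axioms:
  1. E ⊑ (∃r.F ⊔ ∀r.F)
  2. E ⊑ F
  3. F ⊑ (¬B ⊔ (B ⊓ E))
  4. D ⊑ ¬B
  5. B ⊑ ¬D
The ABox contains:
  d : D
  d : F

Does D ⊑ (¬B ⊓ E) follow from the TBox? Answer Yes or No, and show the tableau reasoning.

1. D ⊑ (¬B ⊓ E)  ⇔  (D ⊓ (B ⊔ ¬E)) unsat w.r.t. T
   apply at x₀: D⊑¬B
   open: L(x₀) ⊇ {D, ¬B, ¬E, ¬F}
2. Hence D ⊑ (¬B ⊓ E): not entailed.

No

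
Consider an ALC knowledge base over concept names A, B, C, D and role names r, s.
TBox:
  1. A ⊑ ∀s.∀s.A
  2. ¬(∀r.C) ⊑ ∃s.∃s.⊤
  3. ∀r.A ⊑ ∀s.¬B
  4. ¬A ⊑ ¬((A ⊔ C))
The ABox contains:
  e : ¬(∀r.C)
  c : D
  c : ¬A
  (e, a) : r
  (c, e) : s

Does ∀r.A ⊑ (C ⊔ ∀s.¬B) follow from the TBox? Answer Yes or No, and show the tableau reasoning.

Yes

1. ∀r.A ⊑ (C ⊔ ∀s.¬B)  ⇔  (∀r.A ⊓ (¬C ⊓ ∃s.B)) unsat w.r.t. T
   all branches close; clash {B, ¬B} at an ∃-successor
2. Hence ∀r.A ⊑ (C ⊔ ∀s.¬B): entailed.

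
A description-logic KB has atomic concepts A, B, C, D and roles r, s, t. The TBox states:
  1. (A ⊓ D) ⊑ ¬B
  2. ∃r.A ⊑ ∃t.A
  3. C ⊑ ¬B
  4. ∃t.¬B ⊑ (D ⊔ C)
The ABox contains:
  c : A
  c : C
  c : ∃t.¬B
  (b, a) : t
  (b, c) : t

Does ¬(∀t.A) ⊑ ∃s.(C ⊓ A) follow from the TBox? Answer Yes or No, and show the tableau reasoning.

No

1. ¬(∀t.A) ⊑ ∃s.(C ⊓ A)  ⇔  (∃t.¬A ⊓ ∀s.(¬C ⊔ ¬A)) unsat w.r.t. T
   open: L(x₀) ⊇ {¬A, ¬C, ∀r.¬A, ∀s.(¬C ⊔ ¬A), ∀t.B, …} (+ ∃-successors)
2. Hence ¬(∀t.A) ⊑ ∃s.(C ⊓ A): not entailed.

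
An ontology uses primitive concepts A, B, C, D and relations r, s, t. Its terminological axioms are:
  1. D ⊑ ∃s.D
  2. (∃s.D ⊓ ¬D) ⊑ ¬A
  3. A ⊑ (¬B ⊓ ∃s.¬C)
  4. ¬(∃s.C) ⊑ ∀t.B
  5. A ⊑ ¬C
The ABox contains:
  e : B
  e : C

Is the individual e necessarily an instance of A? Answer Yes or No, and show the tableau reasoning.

No

1. e : A?  L(e) = {B, C} ∪ {¬A}
   open: L(e) ⊇ {B, C, ¬A, ¬D, ∃s.C} (+ ∃-successors) — e ∉ A possible
2. Hence e : A: not entailed.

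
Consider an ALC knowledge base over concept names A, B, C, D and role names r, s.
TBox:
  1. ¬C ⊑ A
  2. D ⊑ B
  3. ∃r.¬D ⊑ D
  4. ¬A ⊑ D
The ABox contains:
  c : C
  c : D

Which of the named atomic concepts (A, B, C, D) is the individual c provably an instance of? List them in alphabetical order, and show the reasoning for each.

{B, C, D}

1. c : A?  L(c) = {C, D} ∪ {¬A}
   apply at c: D⊑B
   open: L(c) ⊇ {B, C, D, ¬A} — c ∉ A possible
2. c : B?  L(c) = {C, D} ∪ {¬B}
   clash {B, ¬B} at c — c ∈ B
3. c : C?  L(c) = {C, D} ∪ {¬C}
   clash {C, ¬C} at c — c ∈ C
4. c : D?  L(c) = {C, D} ∪ {¬D}
   clash {D, ¬D} at c — c ∈ D
5. Entailed for c: {B, C, D}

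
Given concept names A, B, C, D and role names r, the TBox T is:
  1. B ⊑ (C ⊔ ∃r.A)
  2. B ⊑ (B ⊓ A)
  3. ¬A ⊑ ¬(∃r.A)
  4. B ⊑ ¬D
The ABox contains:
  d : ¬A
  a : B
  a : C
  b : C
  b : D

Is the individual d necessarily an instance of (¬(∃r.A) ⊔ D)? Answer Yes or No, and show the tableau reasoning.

1. d : (¬(∃r.A) ⊔ D)?  L(d) = {¬A} ∪ {(∃r.A ⊓ ¬D)}
   clash {A, ¬A} at d — d ∈ (¬(∃r.A) ⊔ D)
2. Hence d : (¬(∃r.A) ⊔ D): entailed.

Yes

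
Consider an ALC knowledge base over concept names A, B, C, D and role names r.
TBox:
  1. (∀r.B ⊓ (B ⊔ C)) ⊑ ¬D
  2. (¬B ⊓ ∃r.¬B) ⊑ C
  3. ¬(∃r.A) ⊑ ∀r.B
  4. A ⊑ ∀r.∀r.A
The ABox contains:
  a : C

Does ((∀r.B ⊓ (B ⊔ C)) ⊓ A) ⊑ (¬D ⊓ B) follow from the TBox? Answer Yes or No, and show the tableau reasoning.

1. ((∀r.B ⊓ (B ⊔ C)) ⊓ A) ⊑ (¬D ⊓ B)  ⇔  (((∀r.B ⊓ (B ⊔ C)) ⊓ A) ⊓ (D ⊔ ¬B)) unsat w.r.t. T
   apply at x₀: (∀r.B ⊓ (B ⊔ C))⊑¬D; A⊑∀r.∀r.A
   open: L(x₀) ⊇ {A, C, ¬B, ¬D, ∀r.B, …}
2. Hence ((∀r.B ⊓ (B ⊔ C)) ⊓ A) ⊑ (¬D ⊓ B): not entailed.

No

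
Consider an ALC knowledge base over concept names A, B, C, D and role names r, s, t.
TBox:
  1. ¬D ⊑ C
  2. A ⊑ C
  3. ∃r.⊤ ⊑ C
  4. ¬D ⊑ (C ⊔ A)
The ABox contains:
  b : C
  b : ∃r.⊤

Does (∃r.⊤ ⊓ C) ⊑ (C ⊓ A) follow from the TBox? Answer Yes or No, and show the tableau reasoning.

No

1. (∃r.⊤ ⊓ C) ⊑ (C ⊓ A)  ⇔  ((∃r.⊤ ⊓ C) ⊓ (¬C ⊔ ¬A)) unsat w.r.t. T
   open: L(x₀) ⊇ {C, D, ¬A, ∃r.⊤} (+ ∃-successors)
2. Hence (∃r.⊤ ⊓ C) ⊑ (C ⊓ A): not entailed.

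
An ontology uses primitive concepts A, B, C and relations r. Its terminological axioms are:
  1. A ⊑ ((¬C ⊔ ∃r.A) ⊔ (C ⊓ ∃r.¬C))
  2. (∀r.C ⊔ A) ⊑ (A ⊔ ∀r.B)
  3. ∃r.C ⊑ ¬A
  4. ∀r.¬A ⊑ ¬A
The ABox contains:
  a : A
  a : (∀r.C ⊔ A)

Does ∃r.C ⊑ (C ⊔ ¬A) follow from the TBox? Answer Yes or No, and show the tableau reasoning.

Yes

1. ∃r.C ⊑ (C ⊔ ¬A)  ⇔  (∃r.C ⊓ (¬C ⊓ A)) unsat w.r.t. T
   all branches close; clash {A, ¬A} at x₀
2. Hence ∃r.C ⊑ (C ⊔ ¬A): entailed.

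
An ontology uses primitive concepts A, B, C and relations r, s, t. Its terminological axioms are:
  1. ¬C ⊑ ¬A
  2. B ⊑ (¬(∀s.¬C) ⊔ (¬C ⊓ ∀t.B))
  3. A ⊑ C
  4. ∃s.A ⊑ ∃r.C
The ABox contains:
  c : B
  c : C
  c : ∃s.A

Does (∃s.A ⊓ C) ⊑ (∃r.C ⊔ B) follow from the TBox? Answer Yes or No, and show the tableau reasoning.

Yes

1. (∃s.A ⊓ C) ⊑ (∃r.C ⊔ B)  ⇔  ((∃s.A ⊓ C) ⊓ (∀r.¬C ⊓ ¬B)) unsat w.r.t. T
   all branches close; clash {C, ¬C} at an ∃-successor
2. Hence (∃s.A ⊓ C) ⊑ (∃r.C ⊔ B): entailed.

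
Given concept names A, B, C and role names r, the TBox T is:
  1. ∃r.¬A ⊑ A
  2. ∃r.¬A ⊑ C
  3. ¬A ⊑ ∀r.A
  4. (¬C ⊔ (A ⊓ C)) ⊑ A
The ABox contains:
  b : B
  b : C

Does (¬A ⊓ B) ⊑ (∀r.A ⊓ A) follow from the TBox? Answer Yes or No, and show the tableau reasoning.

No

1. (¬A ⊓ B) ⊑ (∀r.A ⊓ A)  ⇔  ((¬A ⊓ B) ⊓ (∃r.¬A ⊔ ¬A)) unsat w.r.t. T
   apply at x₀: ¬A⊑∀r.A
   open: L(x₀) ⊇ {B, C, ¬A, ∀r.A}
2. Hence (¬A ⊓ B) ⊑ (∀r.A ⊓ A): not entailed.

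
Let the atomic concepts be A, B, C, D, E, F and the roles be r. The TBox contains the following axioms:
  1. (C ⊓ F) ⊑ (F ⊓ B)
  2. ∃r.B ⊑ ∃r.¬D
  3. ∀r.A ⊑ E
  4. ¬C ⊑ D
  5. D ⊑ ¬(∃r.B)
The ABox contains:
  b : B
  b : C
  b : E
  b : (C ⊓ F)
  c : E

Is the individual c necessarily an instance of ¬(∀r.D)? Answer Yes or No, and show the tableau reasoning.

No

1. c : ¬(∀r.D)?  L(c) = {E} ∪ {∀r.D}
   open: L(c) ⊇ {C, E, ¬D, ¬F, ∀r.D, …} — c ∉ ¬(∀r.D) possible
2. Hence c : ¬(∀r.D): not entailed.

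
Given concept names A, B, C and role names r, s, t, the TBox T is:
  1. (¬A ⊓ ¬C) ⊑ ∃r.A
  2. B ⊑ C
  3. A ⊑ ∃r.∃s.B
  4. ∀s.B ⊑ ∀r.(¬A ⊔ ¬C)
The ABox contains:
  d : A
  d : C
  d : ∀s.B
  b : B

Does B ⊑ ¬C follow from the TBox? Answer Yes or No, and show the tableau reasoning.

1. B ⊑ ¬C  ⇔  (B ⊓ C) unsat w.r.t. T
   open: L(x₀) ⊇ {B, C, ¬A, ∃s.¬B} (+ ∃-successors)
2. Hence B ⊑ ¬C: not entailed.

No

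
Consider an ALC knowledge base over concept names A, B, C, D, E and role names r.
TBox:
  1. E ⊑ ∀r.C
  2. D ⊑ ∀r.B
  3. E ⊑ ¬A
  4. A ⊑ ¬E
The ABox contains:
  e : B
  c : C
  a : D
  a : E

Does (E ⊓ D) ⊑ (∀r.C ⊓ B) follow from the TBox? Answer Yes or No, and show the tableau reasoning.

1. (E ⊓ D) ⊑ (∀r.C ⊓ B)  ⇔  ((E ⊓ D) ⊓ (∃r.¬C ⊔ ¬B)) unsat w.r.t. T
   apply at x₀: E⊑∀r.C; D⊑∀r.B; E⊑¬A
   open: L(x₀) ⊇ {D, E, ¬A, ¬B, ∀r.B, …}
2. Hence (E ⊓ D) ⊑ (∀r.C ⊓ B): not entailed.

No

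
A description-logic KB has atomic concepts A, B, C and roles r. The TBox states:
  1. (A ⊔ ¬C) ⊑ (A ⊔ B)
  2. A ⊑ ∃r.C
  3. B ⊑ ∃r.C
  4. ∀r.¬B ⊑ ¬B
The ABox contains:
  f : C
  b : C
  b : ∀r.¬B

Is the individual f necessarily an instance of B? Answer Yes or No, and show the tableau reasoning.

No

1. f : B?  L(f) = {C} ∪ {¬B}
   open: L(f) ⊇ {C, ¬A, ¬B} — f ∉ B possible
2. Hence f : B: not entailed.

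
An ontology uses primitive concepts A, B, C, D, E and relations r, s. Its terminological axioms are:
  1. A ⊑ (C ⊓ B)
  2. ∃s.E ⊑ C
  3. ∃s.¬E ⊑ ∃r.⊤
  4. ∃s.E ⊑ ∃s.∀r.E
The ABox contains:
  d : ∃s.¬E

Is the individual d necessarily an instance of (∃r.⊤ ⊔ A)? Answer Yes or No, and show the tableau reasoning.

1. d : (∃r.⊤ ⊔ A)?  L(d) = {∃s.¬E} ∪ {(∀r.⊥ ⊓ ¬A)}
   clash ⊥ at an ∃-successor — d ∈ (∃r.⊤ ⊔ A)
2. Hence d : (∃r.⊤ ⊔ A): entailed.

Yes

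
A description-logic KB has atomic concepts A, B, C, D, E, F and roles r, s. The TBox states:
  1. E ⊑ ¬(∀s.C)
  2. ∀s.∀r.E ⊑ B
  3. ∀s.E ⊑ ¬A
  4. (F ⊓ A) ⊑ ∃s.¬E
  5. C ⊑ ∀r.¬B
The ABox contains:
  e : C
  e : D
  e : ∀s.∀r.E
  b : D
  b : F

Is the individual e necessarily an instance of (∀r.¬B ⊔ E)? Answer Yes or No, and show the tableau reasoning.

Yes

1. e : (∀r.¬B ⊔ E)?  L(e) = {C, D, ∀s.∀r.E} ∪ {(∃r.B ⊓ ¬E)}
   clash {B, ¬B} at an ∃-successor — e ∈ (∀r.¬B ⊔ E)
2. Hence e : (∀r.¬B ⊔ E): entailed.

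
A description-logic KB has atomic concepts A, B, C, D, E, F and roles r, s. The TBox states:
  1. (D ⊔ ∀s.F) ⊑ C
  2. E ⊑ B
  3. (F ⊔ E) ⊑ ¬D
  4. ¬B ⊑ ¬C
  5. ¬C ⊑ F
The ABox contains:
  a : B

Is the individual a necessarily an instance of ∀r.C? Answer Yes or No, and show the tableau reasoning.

1. a : ∀r.C?  L(a) = {B} ∪ {∃r.¬C}
   open: L(a) ⊇ {B, C, ¬E, ¬F, ∃r.¬C} (+ ∃-successors) — a ∉ ∀r.C possible
2. Hence a : ∀r.C: not entailed.

No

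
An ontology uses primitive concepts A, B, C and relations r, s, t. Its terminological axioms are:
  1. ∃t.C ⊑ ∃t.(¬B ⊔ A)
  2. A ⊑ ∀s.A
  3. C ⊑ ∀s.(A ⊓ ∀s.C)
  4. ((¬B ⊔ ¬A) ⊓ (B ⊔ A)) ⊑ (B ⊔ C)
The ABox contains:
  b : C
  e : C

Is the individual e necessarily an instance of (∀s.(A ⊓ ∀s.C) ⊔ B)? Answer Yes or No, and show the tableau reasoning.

Yes

1. e : (∀s.(A ⊓ ∀s.C) ⊔ B)?  L(e) = {C} ∪ {(∃s.(¬A ⊔ ∃s.¬C) ⊓ ¬B)}
   clash {C, ¬C} at an ∃-successor — e ∈ (∀s.(A ⊓ ∀s.C) ⊔ B)
2. Hence e : (∀s.(A ⊓ ∀s.C) ⊔ B): entailed.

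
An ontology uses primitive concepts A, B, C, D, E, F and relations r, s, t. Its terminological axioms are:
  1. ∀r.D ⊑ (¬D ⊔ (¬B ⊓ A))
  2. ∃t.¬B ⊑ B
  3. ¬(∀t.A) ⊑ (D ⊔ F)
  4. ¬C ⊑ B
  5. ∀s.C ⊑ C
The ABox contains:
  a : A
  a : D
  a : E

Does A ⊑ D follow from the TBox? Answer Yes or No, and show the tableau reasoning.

1. A ⊑ D  ⇔  (A ⊓ ¬D) unsat w.r.t. T
   open: L(x₀) ⊇ {A, C, ¬D, ∀t.A, ∀t.B, …} (+ ∃-successors)
2. Hence A ⊑ D: not entailed.

No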